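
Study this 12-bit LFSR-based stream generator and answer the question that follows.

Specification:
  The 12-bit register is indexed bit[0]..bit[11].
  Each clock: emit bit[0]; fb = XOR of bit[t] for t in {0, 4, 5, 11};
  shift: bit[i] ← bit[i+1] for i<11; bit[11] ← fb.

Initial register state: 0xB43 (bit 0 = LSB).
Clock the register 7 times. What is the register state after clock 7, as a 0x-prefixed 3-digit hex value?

0xC96

reg_0 = 0xB43
clock 1: out=1, reg = 0x5A1
clock 2: out=1, reg = 0x2D0
clock 3: out=0, reg = 0x968
clock 4: out=0, reg = 0x4B4
clock 5: out=0, reg = 0x25A
clock 6: out=0, reg = 0x92D
clock 7: out=1, reg = 0xC96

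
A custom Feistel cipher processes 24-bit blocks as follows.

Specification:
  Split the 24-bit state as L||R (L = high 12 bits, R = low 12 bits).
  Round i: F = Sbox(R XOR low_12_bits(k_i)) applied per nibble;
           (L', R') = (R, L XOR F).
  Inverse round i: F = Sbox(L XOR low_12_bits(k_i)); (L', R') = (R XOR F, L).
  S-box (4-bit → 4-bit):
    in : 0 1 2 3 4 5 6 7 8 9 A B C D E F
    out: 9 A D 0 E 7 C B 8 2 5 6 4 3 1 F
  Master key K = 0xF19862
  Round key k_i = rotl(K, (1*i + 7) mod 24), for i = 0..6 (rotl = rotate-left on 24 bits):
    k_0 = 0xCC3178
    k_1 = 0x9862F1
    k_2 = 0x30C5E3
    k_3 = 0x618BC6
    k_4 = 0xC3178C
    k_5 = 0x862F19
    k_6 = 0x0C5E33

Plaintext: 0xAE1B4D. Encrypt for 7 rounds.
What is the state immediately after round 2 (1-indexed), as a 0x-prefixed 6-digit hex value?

0xFE68E6

s_0 = plaintext = 0xAE1B4D
s_1 = Round(s_0, k_0) = 0xB4DFE6
s_2 = Round(s_1, k_1) = 0xFE68E6
s_3 = Round(s_2, k_2) = 0x8E6C71
s_4 = Round(s_3, k_3) = 0xC7138D
s_5 = Round(s_4, k_4) = 0x38D2EB
s_6 = Round(s_5, k_5) = 0x2EB070
s_7 = Round(s_6, k_6) = 0x07030B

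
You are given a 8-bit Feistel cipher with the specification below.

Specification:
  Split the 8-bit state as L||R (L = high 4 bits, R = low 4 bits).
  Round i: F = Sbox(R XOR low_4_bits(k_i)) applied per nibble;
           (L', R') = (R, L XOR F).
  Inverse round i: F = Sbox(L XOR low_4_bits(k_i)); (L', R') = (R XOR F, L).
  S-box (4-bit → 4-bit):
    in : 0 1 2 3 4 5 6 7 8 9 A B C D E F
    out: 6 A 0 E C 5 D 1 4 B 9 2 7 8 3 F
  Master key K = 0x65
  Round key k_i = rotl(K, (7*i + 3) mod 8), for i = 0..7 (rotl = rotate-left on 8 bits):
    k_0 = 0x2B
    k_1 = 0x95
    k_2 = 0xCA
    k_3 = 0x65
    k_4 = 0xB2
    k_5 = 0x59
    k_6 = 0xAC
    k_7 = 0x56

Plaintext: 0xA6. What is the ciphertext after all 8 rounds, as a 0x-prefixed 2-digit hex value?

s_0 = plaintext = 0xA6
s_1 = Round(s_0, k_0) = 0x62
s_2 = Round(s_1, k_1) = 0x27
s_3 = Round(s_2, k_2) = 0x7A
s_4 = Round(s_3, k_3) = 0xA8
s_5 = Round(s_4, k_4) = 0x83
s_6 = Round(s_5, k_5) = 0x31
s_7 = Round(s_6, k_6) = 0x1B
s_8 = Round(s_7, k_7) = 0xB9

0xB9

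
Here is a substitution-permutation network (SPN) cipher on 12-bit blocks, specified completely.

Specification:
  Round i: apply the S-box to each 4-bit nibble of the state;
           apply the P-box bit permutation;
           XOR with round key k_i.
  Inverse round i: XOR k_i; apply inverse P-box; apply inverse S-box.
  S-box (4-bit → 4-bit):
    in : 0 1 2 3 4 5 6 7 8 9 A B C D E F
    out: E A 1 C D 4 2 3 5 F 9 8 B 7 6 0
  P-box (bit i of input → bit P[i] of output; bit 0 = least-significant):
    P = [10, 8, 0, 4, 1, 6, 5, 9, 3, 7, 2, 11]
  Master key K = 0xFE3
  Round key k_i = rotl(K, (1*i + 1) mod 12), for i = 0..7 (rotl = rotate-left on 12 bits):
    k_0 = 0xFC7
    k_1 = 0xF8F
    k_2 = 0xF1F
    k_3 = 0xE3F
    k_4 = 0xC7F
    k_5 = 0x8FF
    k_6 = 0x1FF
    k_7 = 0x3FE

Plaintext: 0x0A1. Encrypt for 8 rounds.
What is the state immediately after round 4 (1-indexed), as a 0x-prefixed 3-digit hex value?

0xF90

s_0 = plaintext = 0x0A1
s_1 = Round(s_0, k_0) = 0x451
s_2 = Round(s_1, k_1) = 0x6B3
s_3 = Round(s_2, k_2) = 0xD8E
s_4 = Round(s_3, k_3) = 0xF90
s_5 = Round(s_4, k_4) = 0xF0C
s_6 = Round(s_5, k_5) = 0xF8F
s_7 = Round(s_6, k_6) = 0x1DD
s_8 = Round(s_7, k_7) = 0xE1D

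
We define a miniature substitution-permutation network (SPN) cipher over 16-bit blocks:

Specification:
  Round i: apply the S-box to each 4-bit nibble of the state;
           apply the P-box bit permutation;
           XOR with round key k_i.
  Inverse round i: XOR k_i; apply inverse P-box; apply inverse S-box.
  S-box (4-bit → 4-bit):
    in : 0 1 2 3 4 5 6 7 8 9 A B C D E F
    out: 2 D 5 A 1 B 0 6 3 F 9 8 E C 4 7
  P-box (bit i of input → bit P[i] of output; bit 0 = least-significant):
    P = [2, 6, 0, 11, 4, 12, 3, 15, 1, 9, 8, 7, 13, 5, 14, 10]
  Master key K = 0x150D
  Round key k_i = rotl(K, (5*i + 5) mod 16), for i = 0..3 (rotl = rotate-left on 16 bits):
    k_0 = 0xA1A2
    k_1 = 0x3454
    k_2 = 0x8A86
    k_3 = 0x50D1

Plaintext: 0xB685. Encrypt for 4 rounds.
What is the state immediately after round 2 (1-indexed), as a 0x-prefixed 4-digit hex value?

s_0 = plaintext = 0xB685
s_1 = Round(s_0, k_0) = 0xBDF6
s_2 = Round(s_1, k_1) = 0x21CC
s_3 = Round(s_2, k_2) = 0x734D
s_4 = Round(s_3, k_3) = 0x1A60

0x21CC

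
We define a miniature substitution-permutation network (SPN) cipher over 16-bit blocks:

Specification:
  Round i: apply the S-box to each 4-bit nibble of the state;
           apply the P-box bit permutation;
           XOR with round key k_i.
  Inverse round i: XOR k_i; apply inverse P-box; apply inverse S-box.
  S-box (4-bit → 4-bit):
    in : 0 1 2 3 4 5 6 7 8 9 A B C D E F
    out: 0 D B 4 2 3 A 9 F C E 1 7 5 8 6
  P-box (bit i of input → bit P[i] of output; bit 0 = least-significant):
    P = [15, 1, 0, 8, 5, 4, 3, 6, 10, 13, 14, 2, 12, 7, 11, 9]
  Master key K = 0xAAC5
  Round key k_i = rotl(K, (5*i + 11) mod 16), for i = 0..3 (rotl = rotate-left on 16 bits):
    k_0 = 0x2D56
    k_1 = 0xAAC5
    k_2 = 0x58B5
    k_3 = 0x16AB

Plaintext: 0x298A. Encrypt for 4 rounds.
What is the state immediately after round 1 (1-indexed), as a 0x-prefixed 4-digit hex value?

s_0 = plaintext = 0x298A
s_1 = Round(s_0, k_0) = 0x7EA9
s_2 = Round(s_1, k_1) = 0xB998
s_3 = Round(s_2, k_2) = 0x89FA
s_4 = Round(s_3, k_3) = 0x4D34

0x7EA9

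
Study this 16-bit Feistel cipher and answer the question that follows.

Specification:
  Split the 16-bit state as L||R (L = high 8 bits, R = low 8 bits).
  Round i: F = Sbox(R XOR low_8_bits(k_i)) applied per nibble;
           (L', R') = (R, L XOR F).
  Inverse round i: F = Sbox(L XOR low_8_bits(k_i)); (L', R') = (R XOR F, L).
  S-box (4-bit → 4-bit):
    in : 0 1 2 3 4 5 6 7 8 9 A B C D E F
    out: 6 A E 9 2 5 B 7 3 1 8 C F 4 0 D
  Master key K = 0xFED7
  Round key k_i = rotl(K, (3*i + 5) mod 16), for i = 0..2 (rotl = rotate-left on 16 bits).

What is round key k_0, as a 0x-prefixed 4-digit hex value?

0xDAFF

K = 0xFED7
k_0 = rotl(K, (3*0+5) mod 16) = rotl(K, 5) = 0xDAFF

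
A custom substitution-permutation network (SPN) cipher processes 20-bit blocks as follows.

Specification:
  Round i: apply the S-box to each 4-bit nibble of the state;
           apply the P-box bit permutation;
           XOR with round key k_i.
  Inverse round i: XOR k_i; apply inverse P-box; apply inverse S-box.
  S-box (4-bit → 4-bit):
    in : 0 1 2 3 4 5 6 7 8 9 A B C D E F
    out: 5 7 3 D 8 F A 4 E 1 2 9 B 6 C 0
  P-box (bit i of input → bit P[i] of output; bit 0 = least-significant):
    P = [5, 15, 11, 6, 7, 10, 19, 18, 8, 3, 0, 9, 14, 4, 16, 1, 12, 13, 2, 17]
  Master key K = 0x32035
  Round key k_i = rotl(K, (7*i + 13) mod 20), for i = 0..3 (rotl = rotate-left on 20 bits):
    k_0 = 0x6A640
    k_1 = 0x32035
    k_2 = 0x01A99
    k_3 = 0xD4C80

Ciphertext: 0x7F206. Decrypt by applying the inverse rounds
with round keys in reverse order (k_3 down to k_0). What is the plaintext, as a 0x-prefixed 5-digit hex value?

0xA41F3

s_0 = ciphertext = 0x7F206
s_1 = InvRound(s_0, k_3) = 0x5441D
s_2 = InvRound(s_1, k_2) = 0x004C7
s_3 = InvRound(s_2, k_1) = 0x68F2B
s_4 = InvRound(s_3, k_0) = 0xA41F3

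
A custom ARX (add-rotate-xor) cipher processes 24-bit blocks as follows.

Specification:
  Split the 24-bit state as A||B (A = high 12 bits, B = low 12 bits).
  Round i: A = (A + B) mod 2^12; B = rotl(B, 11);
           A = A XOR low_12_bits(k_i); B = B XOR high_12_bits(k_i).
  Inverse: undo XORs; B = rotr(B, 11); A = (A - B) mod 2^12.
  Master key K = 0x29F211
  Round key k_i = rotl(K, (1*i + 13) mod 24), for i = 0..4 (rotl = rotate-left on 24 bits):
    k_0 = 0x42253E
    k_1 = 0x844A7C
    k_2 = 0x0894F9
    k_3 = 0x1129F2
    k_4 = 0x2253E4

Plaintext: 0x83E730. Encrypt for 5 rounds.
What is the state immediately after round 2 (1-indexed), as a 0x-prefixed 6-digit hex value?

0x876B99

s_0 = plaintext = 0x83E730
s_1 = Round(s_0, k_0) = 0xA507BA
s_2 = Round(s_1, k_1) = 0x876B99
s_3 = Round(s_2, k_2) = 0x0F6D45
s_4 = Round(s_3, k_3) = 0x7C9FB0
s_5 = Round(s_4, k_4) = 0x49D5FD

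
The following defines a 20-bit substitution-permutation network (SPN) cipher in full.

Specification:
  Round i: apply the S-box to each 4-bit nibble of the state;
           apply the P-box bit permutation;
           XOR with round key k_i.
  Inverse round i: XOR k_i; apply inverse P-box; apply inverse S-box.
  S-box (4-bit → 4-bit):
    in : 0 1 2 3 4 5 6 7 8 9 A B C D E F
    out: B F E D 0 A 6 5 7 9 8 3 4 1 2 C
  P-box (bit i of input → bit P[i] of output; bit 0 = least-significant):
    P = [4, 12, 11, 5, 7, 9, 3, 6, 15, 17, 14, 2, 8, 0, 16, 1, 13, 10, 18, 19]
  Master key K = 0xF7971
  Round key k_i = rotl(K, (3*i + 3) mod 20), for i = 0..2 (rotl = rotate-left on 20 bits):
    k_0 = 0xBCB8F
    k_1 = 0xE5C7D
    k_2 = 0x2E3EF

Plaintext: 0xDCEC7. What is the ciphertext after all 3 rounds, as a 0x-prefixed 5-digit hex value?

0x87ABA

s_0 = plaintext = 0xDCEC7
s_1 = Round(s_0, k_0) = 0x8E397
s_2 = Round(s_1, k_1) = 0xAB0A8
s_3 = Round(s_2, k_2) = 0x87ABA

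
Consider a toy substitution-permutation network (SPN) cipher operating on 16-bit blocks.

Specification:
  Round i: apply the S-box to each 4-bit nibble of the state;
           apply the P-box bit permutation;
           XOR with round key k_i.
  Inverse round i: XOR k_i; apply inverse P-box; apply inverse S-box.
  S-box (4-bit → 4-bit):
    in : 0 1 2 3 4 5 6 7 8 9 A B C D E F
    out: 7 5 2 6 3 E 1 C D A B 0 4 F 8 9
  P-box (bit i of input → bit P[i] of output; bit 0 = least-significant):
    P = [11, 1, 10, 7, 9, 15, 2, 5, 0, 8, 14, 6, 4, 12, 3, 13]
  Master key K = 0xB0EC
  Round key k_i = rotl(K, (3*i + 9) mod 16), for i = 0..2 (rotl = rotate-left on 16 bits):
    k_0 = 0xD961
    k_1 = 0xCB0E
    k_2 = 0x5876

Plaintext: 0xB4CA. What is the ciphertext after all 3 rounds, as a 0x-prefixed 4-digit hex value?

s_0 = plaintext = 0xB4CA
s_1 = Round(s_0, k_0) = 0xD0E6
s_2 = Round(s_1, k_1) = 0xB237
s_3 = Round(s_2, k_2) = 0xDDF2

0xDDF2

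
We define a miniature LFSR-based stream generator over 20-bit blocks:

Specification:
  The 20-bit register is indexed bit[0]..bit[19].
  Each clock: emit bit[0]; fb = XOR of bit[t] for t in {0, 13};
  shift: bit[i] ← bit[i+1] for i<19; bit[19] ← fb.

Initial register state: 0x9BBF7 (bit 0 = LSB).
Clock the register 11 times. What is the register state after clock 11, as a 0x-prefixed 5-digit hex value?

0xD7537

reg_0 = 0x9BBF7
clock 1: out=1, reg = 0x4DDFB
clock 2: out=1, reg = 0xA6EFD
clock 3: out=1, reg = 0x5377E
clock 4: out=0, reg = 0xA9BBF
clock 5: out=1, reg = 0xD4DDF
clock 6: out=1, reg = 0xEA6EF
clock 7: out=1, reg = 0x75377
clock 8: out=1, reg = 0xBA9BB
clock 9: out=1, reg = 0x5D4DD
clock 10: out=1, reg = 0xAEA6E
clock 11: out=0, reg = 0xD7537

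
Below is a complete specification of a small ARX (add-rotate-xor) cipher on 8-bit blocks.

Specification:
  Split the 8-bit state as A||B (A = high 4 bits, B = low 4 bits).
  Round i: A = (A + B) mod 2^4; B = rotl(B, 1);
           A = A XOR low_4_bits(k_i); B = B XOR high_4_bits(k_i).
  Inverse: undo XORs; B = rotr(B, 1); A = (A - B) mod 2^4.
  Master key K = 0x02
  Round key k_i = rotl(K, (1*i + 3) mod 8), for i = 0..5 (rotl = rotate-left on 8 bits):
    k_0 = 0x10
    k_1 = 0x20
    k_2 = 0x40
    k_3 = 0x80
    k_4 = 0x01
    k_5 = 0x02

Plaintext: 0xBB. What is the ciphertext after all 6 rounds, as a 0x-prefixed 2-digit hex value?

s_0 = plaintext = 0xBB
s_1 = Round(s_0, k_0) = 0x66
s_2 = Round(s_1, k_1) = 0xCE
s_3 = Round(s_2, k_2) = 0xA9
s_4 = Round(s_3, k_3) = 0x3B
s_5 = Round(s_4, k_4) = 0xF7
s_6 = Round(s_5, k_5) = 0x4E

0x4E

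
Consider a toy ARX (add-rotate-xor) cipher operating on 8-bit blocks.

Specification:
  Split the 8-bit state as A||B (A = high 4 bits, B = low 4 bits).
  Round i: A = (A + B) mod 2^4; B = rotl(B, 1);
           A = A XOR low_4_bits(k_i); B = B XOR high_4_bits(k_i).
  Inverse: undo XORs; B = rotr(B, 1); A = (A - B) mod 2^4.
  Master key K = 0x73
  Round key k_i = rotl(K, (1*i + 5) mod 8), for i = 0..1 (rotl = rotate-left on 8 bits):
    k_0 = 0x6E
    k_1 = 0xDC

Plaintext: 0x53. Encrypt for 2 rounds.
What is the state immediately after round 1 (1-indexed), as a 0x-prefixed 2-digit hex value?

s_0 = plaintext = 0x53
s_1 = Round(s_0, k_0) = 0x60
s_2 = Round(s_1, k_1) = 0xAD

0x60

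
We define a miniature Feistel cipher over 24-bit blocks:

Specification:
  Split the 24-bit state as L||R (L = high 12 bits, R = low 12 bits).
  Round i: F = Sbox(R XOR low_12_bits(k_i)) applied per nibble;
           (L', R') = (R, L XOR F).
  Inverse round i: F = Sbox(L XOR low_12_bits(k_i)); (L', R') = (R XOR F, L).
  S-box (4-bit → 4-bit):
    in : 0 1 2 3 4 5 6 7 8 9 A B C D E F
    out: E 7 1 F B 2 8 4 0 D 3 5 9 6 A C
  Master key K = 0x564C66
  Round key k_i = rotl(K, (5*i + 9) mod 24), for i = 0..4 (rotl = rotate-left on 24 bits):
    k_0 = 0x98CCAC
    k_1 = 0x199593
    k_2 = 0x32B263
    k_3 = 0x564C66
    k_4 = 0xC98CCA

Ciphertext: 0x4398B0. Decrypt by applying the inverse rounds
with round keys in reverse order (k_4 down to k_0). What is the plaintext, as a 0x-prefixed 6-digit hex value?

s_0 = ciphertext = 0x4398B0
s_1 = InvRound(s_0, k_4) = 0x87F439
s_2 = InvRound(s_1, k_3) = 0xF4487F
s_3 = InvRound(s_2, k_2) = 0xE6BF44
s_4 = InvRound(s_3, k_1) = 0xA84E6B
s_5 = InvRound(s_4, k_0) = 0x67BA84

0x67BA84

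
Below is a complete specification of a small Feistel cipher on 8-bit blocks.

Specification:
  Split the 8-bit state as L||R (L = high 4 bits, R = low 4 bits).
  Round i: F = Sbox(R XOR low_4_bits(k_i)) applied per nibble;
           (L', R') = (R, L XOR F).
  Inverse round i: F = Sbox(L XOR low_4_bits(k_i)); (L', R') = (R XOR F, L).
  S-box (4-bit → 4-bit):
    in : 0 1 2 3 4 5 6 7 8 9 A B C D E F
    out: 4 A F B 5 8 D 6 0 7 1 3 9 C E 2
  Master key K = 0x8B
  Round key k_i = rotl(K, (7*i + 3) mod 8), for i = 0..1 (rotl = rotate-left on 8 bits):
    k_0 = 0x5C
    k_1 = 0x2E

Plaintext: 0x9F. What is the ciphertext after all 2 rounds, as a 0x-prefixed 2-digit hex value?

s_0 = plaintext = 0x9F
s_1 = Round(s_0, k_0) = 0xF2
s_2 = Round(s_1, k_1) = 0x26

0x26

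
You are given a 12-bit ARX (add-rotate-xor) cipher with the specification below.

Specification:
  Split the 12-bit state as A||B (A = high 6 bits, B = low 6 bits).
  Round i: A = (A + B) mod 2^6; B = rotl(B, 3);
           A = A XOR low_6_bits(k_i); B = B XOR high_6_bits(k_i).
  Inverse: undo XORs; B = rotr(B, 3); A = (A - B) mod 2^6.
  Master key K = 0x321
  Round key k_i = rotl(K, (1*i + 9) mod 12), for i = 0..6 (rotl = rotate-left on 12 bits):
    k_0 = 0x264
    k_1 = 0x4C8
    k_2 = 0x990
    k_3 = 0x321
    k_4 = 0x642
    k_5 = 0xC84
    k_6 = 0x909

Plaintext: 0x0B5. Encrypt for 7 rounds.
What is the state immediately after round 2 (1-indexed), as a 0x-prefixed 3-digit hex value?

s_0 = plaintext = 0x0B5
s_1 = Round(s_0, k_0) = 0x4E7
s_2 = Round(s_1, k_1) = 0xCAF
s_3 = Round(s_2, k_2) = 0xC5B
s_4 = Round(s_3, k_3) = 0xB57
s_5 = Round(s_4, k_4) = 0x1A3
s_6 = Round(s_5, k_5) = 0xB6E
s_7 = Round(s_6, k_6) = 0x491

0xCAF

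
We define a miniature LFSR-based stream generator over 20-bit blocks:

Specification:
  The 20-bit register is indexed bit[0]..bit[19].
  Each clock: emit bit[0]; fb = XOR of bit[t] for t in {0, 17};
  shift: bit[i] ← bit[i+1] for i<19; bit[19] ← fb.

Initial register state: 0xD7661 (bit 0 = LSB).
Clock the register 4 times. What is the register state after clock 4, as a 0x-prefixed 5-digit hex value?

0xFD766

reg_0 = 0xD7661
clock 1: out=1, reg = 0xEBB30
clock 2: out=0, reg = 0xF5D98
clock 3: out=0, reg = 0xFAECC
clock 4: out=0, reg = 0xFD766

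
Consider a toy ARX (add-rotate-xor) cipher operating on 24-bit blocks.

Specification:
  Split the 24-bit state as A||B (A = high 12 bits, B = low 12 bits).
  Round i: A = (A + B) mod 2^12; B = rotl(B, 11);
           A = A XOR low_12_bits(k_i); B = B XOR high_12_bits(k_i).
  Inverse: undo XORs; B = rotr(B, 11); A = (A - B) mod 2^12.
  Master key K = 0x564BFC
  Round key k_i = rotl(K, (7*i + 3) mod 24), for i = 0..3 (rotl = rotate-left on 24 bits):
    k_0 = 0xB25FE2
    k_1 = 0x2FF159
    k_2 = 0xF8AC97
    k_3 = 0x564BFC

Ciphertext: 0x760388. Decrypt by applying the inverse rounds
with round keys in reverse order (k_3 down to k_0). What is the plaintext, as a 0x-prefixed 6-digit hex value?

s_0 = ciphertext = 0x760388
s_1 = InvRound(s_0, k_3) = 0xEC4DD8
s_2 = InvRound(s_1, k_2) = 0xDAF4A4
s_3 = InvRound(s_2, k_1) = 0x040CB6
s_4 = InvRound(s_3, k_0) = 0x07CF26

0x07CF26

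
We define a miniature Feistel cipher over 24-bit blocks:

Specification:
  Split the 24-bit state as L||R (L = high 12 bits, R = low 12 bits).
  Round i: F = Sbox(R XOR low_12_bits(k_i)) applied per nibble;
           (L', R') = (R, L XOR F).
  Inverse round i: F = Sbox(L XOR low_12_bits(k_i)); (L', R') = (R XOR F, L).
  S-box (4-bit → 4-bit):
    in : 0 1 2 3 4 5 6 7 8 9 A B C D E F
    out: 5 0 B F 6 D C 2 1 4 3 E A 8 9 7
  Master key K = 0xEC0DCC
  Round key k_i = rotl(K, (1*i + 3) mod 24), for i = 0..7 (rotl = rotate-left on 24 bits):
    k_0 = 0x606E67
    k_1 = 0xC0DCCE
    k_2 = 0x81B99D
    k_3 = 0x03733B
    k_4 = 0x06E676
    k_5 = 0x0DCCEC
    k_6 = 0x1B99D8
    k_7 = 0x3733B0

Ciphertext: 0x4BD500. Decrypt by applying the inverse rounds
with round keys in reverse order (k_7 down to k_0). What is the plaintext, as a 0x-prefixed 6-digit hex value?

0x8B1159

s_0 = ciphertext = 0x4BD500
s_1 = InvRound(s_0, k_7) = 0x7584BD
s_2 = InvRound(s_1, k_6) = 0xDA8758
s_3 = InvRound(s_2, k_5) = 0x73EDA8
s_4 = InvRound(s_3, k_4) = 0xDC973E
s_5 = InvRound(s_4, k_3) = 0xE45DC9
s_6 = InvRound(s_5, k_2) = 0xF48E45
s_7 = InvRound(s_6, k_1) = 0x159F48
s_8 = InvRound(s_7, k_0) = 0x8B1159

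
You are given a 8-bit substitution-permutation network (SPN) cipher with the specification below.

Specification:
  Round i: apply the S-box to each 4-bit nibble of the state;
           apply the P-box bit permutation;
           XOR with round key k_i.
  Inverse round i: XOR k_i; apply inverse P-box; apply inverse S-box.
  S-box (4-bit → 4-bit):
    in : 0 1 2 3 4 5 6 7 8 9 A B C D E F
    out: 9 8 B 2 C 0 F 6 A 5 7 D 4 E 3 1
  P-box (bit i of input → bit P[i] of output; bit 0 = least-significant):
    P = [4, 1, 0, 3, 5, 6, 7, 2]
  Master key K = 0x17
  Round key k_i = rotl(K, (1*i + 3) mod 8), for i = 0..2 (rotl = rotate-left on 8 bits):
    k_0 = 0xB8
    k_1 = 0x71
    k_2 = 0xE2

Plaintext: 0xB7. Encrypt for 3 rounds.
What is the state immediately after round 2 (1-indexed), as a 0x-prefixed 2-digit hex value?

s_0 = plaintext = 0xB7
s_1 = Round(s_0, k_0) = 0x1F
s_2 = Round(s_1, k_1) = 0x65
s_3 = Round(s_2, k_2) = 0x06

0x65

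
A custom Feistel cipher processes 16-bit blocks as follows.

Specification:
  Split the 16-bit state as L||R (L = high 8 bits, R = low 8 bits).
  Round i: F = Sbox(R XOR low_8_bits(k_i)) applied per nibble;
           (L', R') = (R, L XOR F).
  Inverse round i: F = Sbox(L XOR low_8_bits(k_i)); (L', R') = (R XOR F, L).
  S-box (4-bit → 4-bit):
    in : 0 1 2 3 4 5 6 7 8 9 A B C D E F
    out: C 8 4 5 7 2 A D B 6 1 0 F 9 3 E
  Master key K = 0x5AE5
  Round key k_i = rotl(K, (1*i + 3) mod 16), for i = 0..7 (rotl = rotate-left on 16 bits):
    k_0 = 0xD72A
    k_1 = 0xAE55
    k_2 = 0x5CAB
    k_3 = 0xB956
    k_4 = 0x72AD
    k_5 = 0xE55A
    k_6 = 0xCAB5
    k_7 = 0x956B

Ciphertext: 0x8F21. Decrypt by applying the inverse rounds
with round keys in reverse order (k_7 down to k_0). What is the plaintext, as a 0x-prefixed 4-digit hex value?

0xCF15

s_0 = ciphertext = 0x8F21
s_1 = InvRound(s_0, k_7) = 0x168F
s_2 = InvRound(s_1, k_6) = 0x9A16
s_3 = InvRound(s_2, k_5) = 0xEA9A
s_4 = InvRound(s_3, k_4) = 0xE7EA
s_5 = InvRound(s_4, k_3) = 0xE2E7
s_6 = InvRound(s_5, k_2) = 0x91E2
s_7 = InvRound(s_6, k_1) = 0x1591
s_8 = InvRound(s_7, k_0) = 0xCF15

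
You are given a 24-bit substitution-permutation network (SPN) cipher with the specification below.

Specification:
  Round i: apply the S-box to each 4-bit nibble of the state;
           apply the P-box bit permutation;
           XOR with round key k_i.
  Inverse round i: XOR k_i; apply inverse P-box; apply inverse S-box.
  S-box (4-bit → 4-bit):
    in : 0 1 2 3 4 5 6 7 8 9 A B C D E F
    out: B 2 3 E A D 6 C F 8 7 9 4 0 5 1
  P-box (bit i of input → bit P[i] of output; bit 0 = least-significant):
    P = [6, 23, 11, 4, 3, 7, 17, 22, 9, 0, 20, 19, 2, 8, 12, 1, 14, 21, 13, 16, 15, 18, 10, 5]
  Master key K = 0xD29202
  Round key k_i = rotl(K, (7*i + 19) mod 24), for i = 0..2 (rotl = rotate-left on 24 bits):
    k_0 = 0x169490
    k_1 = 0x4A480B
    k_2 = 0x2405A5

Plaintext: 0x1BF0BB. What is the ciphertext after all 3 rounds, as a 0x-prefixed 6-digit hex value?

s_0 = plaintext = 0x1BF0BB
s_1 = Round(s_0, k_0) = 0x5BD6CD
s_2 = Round(s_1, k_1) = 0x598C2A
s_3 = Round(s_2, k_2) = 0xB5984B

0xB5984B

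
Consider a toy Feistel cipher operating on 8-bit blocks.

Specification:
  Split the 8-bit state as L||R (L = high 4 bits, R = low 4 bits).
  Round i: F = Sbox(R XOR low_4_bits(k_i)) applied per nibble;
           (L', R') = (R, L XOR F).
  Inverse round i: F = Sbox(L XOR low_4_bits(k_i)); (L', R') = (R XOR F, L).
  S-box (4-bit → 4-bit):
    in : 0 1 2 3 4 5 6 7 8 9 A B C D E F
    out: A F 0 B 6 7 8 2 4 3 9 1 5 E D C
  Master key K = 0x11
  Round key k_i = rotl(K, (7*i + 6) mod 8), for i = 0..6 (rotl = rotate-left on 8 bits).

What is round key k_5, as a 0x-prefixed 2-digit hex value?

0x22

K = 0x11
k_0 = rotl(K, (7*0+6) mod 8) = rotl(K, 6) = 0x44
k_1 = rotl(K, (7*1+6) mod 8) = rotl(K, 5) = 0x22
k_2 = rotl(K, (7*2+6) mod 8) = rotl(K, 4) = 0x11
k_3 = rotl(K, (7*3+6) mod 8) = rotl(K, 3) = 0x88
k_4 = rotl(K, (7*4+6) mod 8) = rotl(K, 2) = 0x44
k_5 = rotl(K, (7*5+6) mod 8) = rotl(K, 1) = 0x22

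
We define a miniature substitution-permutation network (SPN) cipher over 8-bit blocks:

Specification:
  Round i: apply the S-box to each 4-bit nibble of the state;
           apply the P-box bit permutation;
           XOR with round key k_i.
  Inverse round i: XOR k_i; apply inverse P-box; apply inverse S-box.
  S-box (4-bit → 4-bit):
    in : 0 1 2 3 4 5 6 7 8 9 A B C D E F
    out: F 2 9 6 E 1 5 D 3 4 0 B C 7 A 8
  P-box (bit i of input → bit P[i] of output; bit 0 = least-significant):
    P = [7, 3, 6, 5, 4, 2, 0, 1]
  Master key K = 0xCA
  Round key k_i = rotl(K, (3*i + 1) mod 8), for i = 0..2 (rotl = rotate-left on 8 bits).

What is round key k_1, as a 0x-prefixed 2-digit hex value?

0xAC

K = 0xCA
k_0 = rotl(K, (3*0+1) mod 8) = rotl(K, 1) = 0x95
k_1 = rotl(K, (3*1+1) mod 8) = rotl(K, 4) = 0xAC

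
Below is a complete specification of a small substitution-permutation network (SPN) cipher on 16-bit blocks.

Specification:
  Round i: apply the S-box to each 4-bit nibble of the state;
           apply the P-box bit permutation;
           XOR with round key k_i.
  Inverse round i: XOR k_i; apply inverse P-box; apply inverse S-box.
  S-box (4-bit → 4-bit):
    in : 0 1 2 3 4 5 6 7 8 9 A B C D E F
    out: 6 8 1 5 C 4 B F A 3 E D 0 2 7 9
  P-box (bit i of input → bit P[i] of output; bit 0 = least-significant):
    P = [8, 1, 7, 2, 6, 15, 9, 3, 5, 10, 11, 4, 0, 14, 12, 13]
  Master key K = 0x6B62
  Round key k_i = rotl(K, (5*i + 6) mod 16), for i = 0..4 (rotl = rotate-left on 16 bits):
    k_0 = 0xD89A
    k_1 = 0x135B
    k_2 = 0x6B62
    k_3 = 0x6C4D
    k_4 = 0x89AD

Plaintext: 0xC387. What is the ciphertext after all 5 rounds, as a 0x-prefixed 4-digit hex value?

s_0 = plaintext = 0xC387
s_1 = Round(s_0, k_0) = 0x5134
s_2 = Round(s_1, k_1) = 0x018F
s_3 = Round(s_2, k_2) = 0xBA7E
s_4 = Round(s_3, k_3) = 0xD396
s_5 = Round(s_4, k_4) = 0x40CB

0x40CB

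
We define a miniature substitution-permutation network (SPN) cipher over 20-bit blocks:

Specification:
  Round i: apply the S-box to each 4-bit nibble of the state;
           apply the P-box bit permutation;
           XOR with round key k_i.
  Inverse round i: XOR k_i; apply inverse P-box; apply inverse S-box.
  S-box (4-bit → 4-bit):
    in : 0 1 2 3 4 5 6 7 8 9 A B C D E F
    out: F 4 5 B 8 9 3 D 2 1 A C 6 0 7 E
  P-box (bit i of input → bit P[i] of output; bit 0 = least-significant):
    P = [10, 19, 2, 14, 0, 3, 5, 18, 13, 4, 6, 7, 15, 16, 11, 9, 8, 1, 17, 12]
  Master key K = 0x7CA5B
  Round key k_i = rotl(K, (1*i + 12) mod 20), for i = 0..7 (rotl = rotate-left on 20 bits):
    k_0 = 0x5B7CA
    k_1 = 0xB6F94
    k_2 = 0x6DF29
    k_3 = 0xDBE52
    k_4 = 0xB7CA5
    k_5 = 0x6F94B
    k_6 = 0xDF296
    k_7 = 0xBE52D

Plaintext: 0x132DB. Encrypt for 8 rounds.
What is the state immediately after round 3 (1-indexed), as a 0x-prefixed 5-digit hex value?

0xF861B

s_0 = plaintext = 0x132DB
s_1 = Round(s_0, k_0) = 0x6558E
s_2 = Round(s_1, k_1) = 0x3C81A
s_3 = Round(s_2, k_2) = 0xF861B
s_4 = Round(s_3, k_3) = 0xECE64
s_5 = Round(s_4, k_4) = 0x815FE
s_6 = Round(s_5, k_5) = 0xAD5E5
s_7 = Round(s_6, k_6) = 0xD863D
s_8 = Round(s_7, k_7) = 0xEC534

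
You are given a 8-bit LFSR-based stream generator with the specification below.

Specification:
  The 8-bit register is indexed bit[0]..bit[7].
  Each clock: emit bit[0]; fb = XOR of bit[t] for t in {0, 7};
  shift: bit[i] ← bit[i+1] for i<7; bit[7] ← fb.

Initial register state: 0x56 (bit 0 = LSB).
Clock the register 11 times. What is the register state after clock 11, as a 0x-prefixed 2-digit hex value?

0xC6

reg_0 = 0x56
clock 1: out=0, reg = 0x2B
clock 2: out=1, reg = 0x95
clock 3: out=1, reg = 0x4A
clock 4: out=0, reg = 0x25
clock 5: out=1, reg = 0x92
clock 6: out=0, reg = 0xC9
clock 7: out=1, reg = 0x64
clock 8: out=0, reg = 0x32
clock 9: out=0, reg = 0x19
clock 10: out=1, reg = 0x8C
clock 11: out=0, reg = 0xC6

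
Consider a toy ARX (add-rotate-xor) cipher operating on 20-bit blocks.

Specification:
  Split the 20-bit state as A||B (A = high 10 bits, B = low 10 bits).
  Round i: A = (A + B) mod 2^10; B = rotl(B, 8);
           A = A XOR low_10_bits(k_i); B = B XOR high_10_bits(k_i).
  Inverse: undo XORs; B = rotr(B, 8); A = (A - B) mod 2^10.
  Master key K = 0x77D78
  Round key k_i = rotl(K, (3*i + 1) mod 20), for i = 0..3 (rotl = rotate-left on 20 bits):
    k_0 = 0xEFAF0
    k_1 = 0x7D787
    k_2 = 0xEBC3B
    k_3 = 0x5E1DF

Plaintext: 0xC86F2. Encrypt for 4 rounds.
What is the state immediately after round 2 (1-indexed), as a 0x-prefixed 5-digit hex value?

0x98BB5

s_0 = plaintext = 0xC86F2
s_1 = Round(s_0, k_0) = 0x38D02
s_2 = Round(s_1, k_1) = 0x98BB5
s_3 = Round(s_2, k_2) = 0x8B242
s_4 = Round(s_3, k_3) = 0x6C7E8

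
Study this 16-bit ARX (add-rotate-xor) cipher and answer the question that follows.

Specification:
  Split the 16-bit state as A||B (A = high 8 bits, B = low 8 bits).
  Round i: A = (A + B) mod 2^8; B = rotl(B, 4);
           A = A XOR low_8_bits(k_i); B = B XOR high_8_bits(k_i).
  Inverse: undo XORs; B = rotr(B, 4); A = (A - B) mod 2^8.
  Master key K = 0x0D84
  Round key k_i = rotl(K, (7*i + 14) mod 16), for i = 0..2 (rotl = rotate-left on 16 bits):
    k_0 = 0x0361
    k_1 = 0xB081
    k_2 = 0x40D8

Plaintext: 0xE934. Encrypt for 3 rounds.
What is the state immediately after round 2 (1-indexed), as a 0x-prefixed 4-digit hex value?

0x3DB4

s_0 = plaintext = 0xE934
s_1 = Round(s_0, k_0) = 0x7C40
s_2 = Round(s_1, k_1) = 0x3DB4
s_3 = Round(s_2, k_2) = 0x290B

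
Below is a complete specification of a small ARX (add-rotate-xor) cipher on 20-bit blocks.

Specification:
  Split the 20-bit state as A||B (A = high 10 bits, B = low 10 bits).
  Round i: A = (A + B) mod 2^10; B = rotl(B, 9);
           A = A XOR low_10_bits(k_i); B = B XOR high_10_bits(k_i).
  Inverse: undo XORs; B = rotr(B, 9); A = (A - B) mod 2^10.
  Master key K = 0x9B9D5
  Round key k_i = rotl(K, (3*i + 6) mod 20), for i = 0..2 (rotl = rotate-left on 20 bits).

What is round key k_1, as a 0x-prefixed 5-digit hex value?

K = 0x9B9D5
k_0 = rotl(K, (3*0+6) mod 20) = rotl(K, 6) = 0xE7566
k_1 = rotl(K, (3*1+6) mod 20) = rotl(K, 9) = 0x3AB37

0x3AB37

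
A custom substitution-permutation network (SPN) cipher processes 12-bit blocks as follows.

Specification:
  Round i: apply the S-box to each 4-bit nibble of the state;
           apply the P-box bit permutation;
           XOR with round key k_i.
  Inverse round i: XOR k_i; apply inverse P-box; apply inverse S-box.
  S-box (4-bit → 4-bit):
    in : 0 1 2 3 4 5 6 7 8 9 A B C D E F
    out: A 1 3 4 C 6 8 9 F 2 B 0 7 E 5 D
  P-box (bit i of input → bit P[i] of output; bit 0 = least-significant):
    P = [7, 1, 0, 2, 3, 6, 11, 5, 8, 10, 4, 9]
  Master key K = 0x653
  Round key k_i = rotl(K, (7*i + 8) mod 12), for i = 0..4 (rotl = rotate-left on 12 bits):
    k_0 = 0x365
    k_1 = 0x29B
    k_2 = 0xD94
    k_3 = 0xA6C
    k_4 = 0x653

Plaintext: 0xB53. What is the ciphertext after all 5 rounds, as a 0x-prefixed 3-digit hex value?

s_0 = plaintext = 0xB53
s_1 = Round(s_0, k_0) = 0xB24
s_2 = Round(s_1, k_1) = 0x2D6
s_3 = Round(s_2, k_2) = 0x0F0
s_4 = Round(s_3, k_3) = 0x442
s_5 = Round(s_4, k_4) = 0xCE1

0xCE1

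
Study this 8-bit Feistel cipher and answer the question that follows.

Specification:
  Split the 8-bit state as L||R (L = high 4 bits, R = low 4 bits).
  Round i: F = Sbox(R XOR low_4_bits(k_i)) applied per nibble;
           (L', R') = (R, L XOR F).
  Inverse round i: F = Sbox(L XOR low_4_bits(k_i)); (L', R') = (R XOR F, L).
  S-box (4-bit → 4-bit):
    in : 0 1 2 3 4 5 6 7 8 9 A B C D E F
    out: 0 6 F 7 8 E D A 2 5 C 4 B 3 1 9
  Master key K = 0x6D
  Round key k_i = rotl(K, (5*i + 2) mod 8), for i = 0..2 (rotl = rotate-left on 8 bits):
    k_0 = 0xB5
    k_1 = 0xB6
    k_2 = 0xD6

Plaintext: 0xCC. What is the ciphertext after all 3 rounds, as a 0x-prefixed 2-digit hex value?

s_0 = plaintext = 0xCC
s_1 = Round(s_0, k_0) = 0xC9
s_2 = Round(s_1, k_1) = 0x95
s_3 = Round(s_2, k_2) = 0x5E

0x5E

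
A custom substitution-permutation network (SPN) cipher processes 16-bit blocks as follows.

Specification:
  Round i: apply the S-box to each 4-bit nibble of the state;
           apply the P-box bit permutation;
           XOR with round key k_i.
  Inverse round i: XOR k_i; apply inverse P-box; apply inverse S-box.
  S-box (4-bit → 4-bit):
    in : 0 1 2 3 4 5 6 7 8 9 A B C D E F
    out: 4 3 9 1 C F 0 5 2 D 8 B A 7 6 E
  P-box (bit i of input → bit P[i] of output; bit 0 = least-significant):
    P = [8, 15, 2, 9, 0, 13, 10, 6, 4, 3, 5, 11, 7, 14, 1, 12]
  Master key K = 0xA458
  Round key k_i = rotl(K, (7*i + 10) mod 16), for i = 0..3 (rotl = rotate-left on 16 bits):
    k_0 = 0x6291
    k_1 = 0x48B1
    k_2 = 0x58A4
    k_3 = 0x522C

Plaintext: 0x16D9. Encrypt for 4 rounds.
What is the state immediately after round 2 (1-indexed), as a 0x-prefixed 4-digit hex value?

s_0 = plaintext = 0x16D9
s_1 = Round(s_0, k_0) = 0x0514
s_2 = Round(s_1, k_1) = 0x628E
s_3 = Round(s_2, k_2) = 0xF0B0
s_4 = Round(s_3, k_3) = 0x224B

0x628E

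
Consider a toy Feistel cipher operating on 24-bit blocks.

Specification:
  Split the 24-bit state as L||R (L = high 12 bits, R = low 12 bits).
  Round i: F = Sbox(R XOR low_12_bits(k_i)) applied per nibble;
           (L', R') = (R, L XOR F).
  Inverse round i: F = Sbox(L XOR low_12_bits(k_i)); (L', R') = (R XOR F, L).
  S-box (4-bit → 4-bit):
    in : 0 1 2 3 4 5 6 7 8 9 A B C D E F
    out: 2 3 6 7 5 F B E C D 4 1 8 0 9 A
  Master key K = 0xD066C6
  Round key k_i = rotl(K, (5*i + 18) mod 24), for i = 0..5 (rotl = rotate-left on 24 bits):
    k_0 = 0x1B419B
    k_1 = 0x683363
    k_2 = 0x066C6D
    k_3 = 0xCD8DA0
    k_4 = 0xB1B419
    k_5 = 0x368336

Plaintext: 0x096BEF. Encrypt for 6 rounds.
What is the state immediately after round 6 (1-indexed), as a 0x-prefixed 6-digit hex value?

0xC3FA73

s_0 = plaintext = 0x096BEF
s_1 = Round(s_0, k_0) = 0xBEF473
s_2 = Round(s_1, k_1) = 0x4735DD
s_3 = Round(s_2, k_2) = 0x5DD961
s_4 = Round(s_3, k_3) = 0x96105E
s_5 = Round(s_4, k_4) = 0x05EC3F
s_6 = Round(s_5, k_5) = 0xC3FA73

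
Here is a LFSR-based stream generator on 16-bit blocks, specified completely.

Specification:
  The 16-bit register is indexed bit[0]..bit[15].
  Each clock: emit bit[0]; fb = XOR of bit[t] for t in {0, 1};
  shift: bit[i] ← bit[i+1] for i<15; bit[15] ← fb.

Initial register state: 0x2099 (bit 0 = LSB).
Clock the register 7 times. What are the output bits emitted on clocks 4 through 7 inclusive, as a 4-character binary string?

1100

reg_0 = 0x2099
clock 1: out=1, reg = 0x904C
clock 2: out=0, reg = 0x4826
clock 3: out=0, reg = 0xA413
clock 4: out=1, reg = 0x5209
clock 5: out=1, reg = 0xA904
clock 6: out=0, reg = 0x5482
clock 7: out=0, reg = 0xAA41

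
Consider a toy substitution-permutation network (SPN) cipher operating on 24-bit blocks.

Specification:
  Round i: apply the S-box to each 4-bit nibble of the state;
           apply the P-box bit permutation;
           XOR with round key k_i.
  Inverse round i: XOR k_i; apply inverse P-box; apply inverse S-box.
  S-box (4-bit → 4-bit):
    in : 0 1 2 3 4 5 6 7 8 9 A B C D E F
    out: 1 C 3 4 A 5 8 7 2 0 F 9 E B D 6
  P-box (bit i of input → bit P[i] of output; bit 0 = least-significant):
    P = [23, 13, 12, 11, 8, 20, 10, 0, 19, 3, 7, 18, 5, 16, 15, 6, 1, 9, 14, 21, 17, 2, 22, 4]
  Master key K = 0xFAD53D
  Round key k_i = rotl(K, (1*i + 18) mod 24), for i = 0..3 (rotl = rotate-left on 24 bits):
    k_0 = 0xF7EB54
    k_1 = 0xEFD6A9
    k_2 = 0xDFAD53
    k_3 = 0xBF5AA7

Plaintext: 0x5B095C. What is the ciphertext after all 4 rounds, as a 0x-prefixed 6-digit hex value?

s_0 = plaintext = 0x5B095C
s_1 = Round(s_0, k_0) = 0x95D676
s_2 = Round(s_1, k_1) = 0xFA9BCB
s_3 = Round(s_2, k_2) = 0x23E354
s_4 = Round(s_3, k_3) = 0xBDB743

0xBDB743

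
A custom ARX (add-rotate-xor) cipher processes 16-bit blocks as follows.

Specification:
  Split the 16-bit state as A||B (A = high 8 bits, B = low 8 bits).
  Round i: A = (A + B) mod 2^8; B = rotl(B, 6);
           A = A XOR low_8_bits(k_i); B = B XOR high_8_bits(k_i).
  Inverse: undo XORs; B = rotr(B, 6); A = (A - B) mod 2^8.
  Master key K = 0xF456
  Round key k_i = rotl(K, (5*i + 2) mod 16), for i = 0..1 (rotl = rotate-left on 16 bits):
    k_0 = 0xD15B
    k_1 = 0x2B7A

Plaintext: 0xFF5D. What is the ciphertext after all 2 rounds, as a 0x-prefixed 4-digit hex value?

s_0 = plaintext = 0xFF5D
s_1 = Round(s_0, k_0) = 0x0786
s_2 = Round(s_1, k_1) = 0xF78A

0xF78A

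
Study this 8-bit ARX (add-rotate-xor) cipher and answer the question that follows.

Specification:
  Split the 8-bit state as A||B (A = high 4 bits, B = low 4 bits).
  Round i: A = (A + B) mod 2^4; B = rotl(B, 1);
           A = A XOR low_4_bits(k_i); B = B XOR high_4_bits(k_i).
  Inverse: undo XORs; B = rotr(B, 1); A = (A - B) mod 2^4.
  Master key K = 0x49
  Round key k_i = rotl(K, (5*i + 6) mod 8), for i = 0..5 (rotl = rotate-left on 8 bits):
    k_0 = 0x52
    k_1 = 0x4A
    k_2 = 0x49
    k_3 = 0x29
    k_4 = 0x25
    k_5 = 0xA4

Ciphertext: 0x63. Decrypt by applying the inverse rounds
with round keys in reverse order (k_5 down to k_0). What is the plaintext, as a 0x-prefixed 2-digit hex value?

s_0 = ciphertext = 0x63
s_1 = InvRound(s_0, k_5) = 0x6C
s_2 = InvRound(s_1, k_4) = 0xC7
s_3 = InvRound(s_2, k_3) = 0xBA
s_4 = InvRound(s_3, k_2) = 0xB7
s_5 = InvRound(s_4, k_1) = 0x89
s_6 = InvRound(s_5, k_0) = 0x46

0x46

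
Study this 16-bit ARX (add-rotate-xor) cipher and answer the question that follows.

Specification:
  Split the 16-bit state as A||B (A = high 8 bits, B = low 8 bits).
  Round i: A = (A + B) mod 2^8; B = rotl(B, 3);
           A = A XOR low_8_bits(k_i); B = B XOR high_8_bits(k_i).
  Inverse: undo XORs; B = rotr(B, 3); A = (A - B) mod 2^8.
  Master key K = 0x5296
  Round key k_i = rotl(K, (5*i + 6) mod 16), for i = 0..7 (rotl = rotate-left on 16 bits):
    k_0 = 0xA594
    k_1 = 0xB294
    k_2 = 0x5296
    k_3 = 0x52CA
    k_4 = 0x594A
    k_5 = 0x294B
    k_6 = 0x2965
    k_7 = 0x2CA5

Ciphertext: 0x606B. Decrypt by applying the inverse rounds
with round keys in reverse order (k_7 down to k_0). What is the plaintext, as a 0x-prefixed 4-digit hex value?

s_0 = ciphertext = 0x606B
s_1 = InvRound(s_0, k_7) = 0xDDE8
s_2 = InvRound(s_1, k_6) = 0x8038
s_3 = InvRound(s_2, k_5) = 0xA922
s_4 = InvRound(s_3, k_4) = 0x746F
s_5 = InvRound(s_4, k_3) = 0x17A7
s_6 = InvRound(s_5, k_2) = 0xC3BE
s_7 = InvRound(s_6, k_1) = 0xD681
s_8 = InvRound(s_7, k_0) = 0xBE84

0xBE84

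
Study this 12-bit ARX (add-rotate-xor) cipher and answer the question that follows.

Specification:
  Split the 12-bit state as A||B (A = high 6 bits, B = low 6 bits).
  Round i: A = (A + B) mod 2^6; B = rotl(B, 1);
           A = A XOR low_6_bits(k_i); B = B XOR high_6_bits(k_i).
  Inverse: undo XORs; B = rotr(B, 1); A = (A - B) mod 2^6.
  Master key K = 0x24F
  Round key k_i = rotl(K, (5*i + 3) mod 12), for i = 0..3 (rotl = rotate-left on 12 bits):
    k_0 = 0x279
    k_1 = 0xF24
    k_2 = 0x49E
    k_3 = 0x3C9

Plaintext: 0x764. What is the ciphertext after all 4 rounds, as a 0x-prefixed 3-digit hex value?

0xE18

s_0 = plaintext = 0x764
s_1 = Round(s_0, k_0) = 0xE00
s_2 = Round(s_1, k_1) = 0x73C
s_3 = Round(s_2, k_2) = 0x1AB
s_4 = Round(s_3, k_3) = 0xE18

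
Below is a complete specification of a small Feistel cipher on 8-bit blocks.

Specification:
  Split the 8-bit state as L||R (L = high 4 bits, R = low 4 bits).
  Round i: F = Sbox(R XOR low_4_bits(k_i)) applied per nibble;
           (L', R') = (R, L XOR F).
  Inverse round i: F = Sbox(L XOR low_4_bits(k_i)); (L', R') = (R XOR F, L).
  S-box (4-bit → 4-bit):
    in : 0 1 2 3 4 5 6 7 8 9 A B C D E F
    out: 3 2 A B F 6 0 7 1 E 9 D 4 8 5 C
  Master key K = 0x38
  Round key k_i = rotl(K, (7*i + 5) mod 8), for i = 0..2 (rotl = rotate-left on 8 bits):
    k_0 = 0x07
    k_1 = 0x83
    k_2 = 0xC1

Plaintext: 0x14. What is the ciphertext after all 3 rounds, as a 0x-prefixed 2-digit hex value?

0xA7

s_0 = plaintext = 0x14
s_1 = Round(s_0, k_0) = 0x4A
s_2 = Round(s_1, k_1) = 0xAA
s_3 = Round(s_2, k_2) = 0xA7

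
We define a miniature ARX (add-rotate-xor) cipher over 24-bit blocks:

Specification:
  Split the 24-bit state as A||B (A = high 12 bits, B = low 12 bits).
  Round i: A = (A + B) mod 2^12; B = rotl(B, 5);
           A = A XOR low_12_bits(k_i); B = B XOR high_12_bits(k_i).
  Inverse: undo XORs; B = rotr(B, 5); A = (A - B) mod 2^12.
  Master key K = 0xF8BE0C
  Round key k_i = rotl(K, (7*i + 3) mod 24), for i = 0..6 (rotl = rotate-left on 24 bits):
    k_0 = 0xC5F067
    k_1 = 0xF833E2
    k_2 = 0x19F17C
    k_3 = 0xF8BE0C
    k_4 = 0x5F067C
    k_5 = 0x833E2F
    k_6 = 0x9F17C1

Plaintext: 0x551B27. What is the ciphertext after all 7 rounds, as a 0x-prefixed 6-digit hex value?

0xD448DE

s_0 = plaintext = 0x551B27
s_1 = Round(s_0, k_0) = 0x01F8A9
s_2 = Round(s_1, k_1) = 0xB2AAB2
s_3 = Round(s_2, k_2) = 0x4A07CA
s_4 = Round(s_3, k_3) = 0x2666C4
s_5 = Round(s_4, k_4) = 0xF56D7D
s_6 = Round(s_5, k_5) = 0x2FC789
s_7 = Round(s_6, k_6) = 0xD448DE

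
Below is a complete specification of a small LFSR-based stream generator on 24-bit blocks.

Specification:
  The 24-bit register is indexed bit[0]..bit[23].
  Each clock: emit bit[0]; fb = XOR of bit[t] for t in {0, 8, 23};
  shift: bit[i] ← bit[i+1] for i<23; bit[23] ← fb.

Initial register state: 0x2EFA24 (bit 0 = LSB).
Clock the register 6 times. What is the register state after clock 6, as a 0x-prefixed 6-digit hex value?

reg_0 = 0x2EFA24
clock 1: out=0, reg = 0x177D12
clock 2: out=0, reg = 0x8BBE89
clock 3: out=1, reg = 0x45DF44
clock 4: out=0, reg = 0xA2EFA2
clock 5: out=0, reg = 0x5177D1
clock 6: out=1, reg = 0x28BBE8

0x28BBE8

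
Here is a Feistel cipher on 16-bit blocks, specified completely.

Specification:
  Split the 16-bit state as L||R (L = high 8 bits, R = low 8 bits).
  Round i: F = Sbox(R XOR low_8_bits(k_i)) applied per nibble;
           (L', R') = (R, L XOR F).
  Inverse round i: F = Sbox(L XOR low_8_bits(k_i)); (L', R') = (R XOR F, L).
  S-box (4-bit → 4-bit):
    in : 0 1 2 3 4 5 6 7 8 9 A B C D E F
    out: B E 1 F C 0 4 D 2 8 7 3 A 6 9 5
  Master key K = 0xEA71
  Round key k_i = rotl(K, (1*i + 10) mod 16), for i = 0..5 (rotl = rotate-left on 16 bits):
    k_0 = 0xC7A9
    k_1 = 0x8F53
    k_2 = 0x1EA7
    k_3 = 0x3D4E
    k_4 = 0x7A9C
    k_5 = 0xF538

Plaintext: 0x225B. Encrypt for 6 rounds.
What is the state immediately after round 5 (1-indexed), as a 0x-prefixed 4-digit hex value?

0x3B93

s_0 = plaintext = 0x225B
s_1 = Round(s_0, k_0) = 0x5B73
s_2 = Round(s_1, k_1) = 0x7340
s_3 = Round(s_2, k_2) = 0x40EE
s_4 = Round(s_3, k_3) = 0xEE3B
s_5 = Round(s_4, k_4) = 0x3B93
s_6 = Round(s_5, k_5) = 0x9348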